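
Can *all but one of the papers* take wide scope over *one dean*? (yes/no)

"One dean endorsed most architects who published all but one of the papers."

No

*all but one of the papers* is embedded in the relative clause *who published all but one of the papers* modifying *most architects*.
Relative clauses are scope islands: a quantifier cannot QR out of a relative clause to take scope in the matrix clause.
There is no licit LF on which *all but one of the papers* c-commands *one dean*.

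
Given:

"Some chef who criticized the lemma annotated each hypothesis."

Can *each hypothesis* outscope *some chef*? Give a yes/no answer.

Yes

*each hypothesis* sits in the matrix clause, not in the relative clause on *some chef*.
Ordinary QR to a clause-peripheral position gives the wide-scope LF for the lower DP.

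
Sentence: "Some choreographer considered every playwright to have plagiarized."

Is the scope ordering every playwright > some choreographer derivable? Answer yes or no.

Yes

The ECM infinitive is scope-transparent — *every playwright* is free to raise above *some choreographer*.
QR within a single clause is free, so the lower quantifier may take scope over the higher one.
The sentence is scopally ambiguous between *some choreographer* > *every playwright* and *every playwright* > *some choreographer*.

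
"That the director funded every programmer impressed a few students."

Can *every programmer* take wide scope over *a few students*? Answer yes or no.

*every programmer* sits inside the sentential subject *that the director funded every programmer*.
The subject-island constraint blocks QR out of a clausal subject.
*every programmer* is confined to the island and cannot take scope over *a few students*.

No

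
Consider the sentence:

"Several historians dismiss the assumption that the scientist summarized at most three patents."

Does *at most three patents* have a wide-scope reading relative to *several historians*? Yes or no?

No

*at most three patents* sits inside the complex NP *the assumption that the scientist summarized at most three patents*.
A that-clause complement to a noun is an island; QR cannot cross the NP boundary.
The inverse ordering *at most three patents* > *several historians* is therefore underivable.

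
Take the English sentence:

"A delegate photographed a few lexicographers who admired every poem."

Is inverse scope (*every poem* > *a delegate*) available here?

No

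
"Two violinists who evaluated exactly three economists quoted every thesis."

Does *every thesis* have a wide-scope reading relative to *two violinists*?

Although the sentence contains a relative clause (*who evaluated exactly three economists*), *every thesis* is outside it, in the matrix VP.
No island intervenes, so both surface and inverse scope are derivable.

Yes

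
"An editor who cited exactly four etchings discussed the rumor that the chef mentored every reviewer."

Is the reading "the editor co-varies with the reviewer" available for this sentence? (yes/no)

The paraphrase describes the scope ordering *every reviewer* > *an editor*.
The DP *every reviewer* is contained in the complex NP *the rumor that the chef mentored every reviewer*.
Since the clause is the complement of a nominal head, the CNPC blocks scope extraction.
So *every reviewer* cannot raise high enough to outscope *an editor*; only the surface ordering *an editor* > *every reviewer* is available.

No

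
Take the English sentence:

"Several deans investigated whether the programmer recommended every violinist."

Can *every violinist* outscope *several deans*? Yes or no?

No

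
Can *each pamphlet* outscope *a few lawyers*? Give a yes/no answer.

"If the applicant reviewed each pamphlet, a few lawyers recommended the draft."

The DP *each pamphlet* is contained in the adjunct clause *if the applicant reviewed each pamphlet*.
The adjunct-island constraint bars QR out of an adverbial clause.
So the wide-scope reading for *each pamphlet* is blocked.

No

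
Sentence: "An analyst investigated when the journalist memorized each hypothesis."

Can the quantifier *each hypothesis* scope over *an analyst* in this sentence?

No

The target quantifier *each hypothesis* is part of the embedded question *when the journalist memorized each hypothesis*.
The wh-island constraint blocks QR out of an embedded interrogative.
So the wide-scope reading for *each hypothesis* is blocked.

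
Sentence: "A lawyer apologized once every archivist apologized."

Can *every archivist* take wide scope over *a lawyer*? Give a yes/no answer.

*every archivist* is embedded in the adjunct clause *once every archivist apologized*.
Scope out of an adjunct clause is unavailable: QR respects the adjunct-island constraint.
The inverse ordering *every archivist* > *a lawyer* is therefore underivable.

No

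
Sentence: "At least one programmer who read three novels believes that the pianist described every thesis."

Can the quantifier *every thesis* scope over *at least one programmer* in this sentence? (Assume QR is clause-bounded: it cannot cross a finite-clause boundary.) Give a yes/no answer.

No

Structurally, *every thesis* is inside the finite complement clause *that the pianist described every thesis*.
Under clause-bounded QR, a quantifier in an embedded finite clause cannot raise into the matrix clause.
Hence only narrow scope for *every thesis* (under *at least one programmer*) survives.
(Only the surface reading survives: one fixed programmer with respect to all the relevant theses.)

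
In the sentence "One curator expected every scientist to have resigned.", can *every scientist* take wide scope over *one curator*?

*every scientist* is the subject of an ECM infinitive — the infinitival complement of an ECM verb is not a scope island, so *every scientist* can raise into the matrix clause.
Nothing blocks QR of the lower DP to a position above the higher one, so inverse scope is available.
So *every scientist* > *one curator* is among the available readings.

Yes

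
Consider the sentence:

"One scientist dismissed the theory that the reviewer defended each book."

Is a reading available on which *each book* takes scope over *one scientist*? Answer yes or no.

No

The target quantifier *each book* is part of the complex NP *the theory that the reviewer defended each book*.
Noun-complement clauses are scope islands (the Complex NP Constraint): a quantifier inside one cannot scope into the matrix.
So *each book* cannot raise high enough to outscope *one scientist*; only the surface ordering *one scientist* > *each book* is available.
(Only the surface reading survives: one fixed scientist with respect to all the relevant books.)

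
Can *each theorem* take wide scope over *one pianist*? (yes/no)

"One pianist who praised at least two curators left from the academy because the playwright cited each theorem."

*each theorem* is embedded in the adjunct clause *because the playwright cited each theorem*.
Adverbial clauses are not L-marked, so they are barriers for QR — the quantifier cannot escape the adjunct.
The inverse ordering *each theorem* > *one pianist* is therefore underivable.

No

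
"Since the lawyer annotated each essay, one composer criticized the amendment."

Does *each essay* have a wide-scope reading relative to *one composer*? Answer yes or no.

No

The target quantifier *each essay* is part of the adjunct clause *since the lawyer annotated each essay*.
The adjunct-island constraint bars QR out of an adverbial clause.
There is no licit LF on which *each essay* c-commands *one composer*.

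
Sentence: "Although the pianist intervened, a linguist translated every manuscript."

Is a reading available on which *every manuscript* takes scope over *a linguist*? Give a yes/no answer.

Yes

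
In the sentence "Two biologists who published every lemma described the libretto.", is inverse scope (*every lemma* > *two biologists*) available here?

No

The DP *every lemma* is contained in the relative clause *who published every lemma*.
Relative clauses block scope extraction: QR cannot target a position outside the modified NP.
So *every lemma* cannot raise high enough to outscope *two biologists*; only the surface ordering *two biologists* > *every lemma* is available.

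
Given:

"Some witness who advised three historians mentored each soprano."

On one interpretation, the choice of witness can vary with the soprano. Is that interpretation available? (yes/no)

Yes

This is the *each soprano* > *some witness* reading.
Although the sentence contains a relative clause (*who advised three historians*), *each soprano* is outside it, in the matrix VP.
QR within a single clause is free, so the lower quantifier may take scope over the higher one.
The sentence is scopally ambiguous between *some witness* > *each soprano* and *each soprano* > *some witness*.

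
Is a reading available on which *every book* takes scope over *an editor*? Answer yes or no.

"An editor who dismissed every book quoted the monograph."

*every book* occurs within the relative clause *who dismissed every book*.
Relative clauses are scope islands: a quantifier cannot QR out of a relative clause to take scope in the matrix clause.
*every book* > *an editor* would require crossing that boundary, which is illicit.

No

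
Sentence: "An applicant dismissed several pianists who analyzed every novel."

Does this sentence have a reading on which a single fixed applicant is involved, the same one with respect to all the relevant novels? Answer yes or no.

The paraphrase describes the scope ordering *an applicant* > *every novel*.
Surface scope (*an applicant* > *every novel*) is always derivable; islands only block QR, not in-situ interpretation.

Yes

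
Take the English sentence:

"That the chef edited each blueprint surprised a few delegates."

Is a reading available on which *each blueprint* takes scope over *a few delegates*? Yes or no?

*each blueprint* is embedded in the sentential subject *that the chef edited each blueprint*.
Clausal subjects are scope islands; QR from inside the subject into the matrix is barred.
*each blueprint* > *a few delegates* would require crossing that boundary, which is illicit.

No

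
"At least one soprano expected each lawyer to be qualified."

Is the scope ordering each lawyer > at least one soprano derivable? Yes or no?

Yes

This is an ECM construction: *each lawyer* is the infinitival subject, Case-marked by the matrix verb, and the infinitive is transparent for QR.
Ordinary QR to a clause-peripheral position gives the wide-scope LF for the lower DP.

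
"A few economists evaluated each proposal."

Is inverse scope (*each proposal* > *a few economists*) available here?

Yes

*each proposal* is the matrix object and *a few economists* the matrix subject; the two are clausemates.
Since no island is crossed, the inverse ordering is licensed alongside surface scope.
So *each proposal* > *a few economists* is among the available readings.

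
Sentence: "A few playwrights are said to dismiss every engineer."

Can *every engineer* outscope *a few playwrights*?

The matrix predicate is a raising verb, whose infinitival complement is not a scope island — *every engineer* can QR into the matrix clause.
With no island boundary between them, the object can take inverse scope over the subject via ordinary QR within the clause.

Yes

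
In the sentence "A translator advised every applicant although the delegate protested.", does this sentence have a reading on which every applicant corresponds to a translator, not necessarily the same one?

Yes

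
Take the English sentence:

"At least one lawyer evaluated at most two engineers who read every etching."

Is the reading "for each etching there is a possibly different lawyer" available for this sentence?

No

The described interpretation is the *every etching* > *at least one lawyer* scoping.
*every etching* sits inside the relative clause *who read every etching* modifying *at most two engineers*.
Relative clauses are scope islands: a quantifier cannot QR out of a relative clause to take scope in the matrix clause.
*every etching* is confined to the island and cannot take scope over *at least one lawyer*.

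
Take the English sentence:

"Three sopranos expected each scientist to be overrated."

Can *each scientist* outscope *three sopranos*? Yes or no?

Yes

ECM infinitives lack a CP barrier, so *each scientist* can QR over the matrix subject *three sopranos*.
Since no island is crossed, the inverse ordering is licensed alongside surface scope.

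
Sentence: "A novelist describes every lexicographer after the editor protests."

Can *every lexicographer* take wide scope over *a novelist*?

The adjunct island is irrelevant here — *every lexicographer* and *a novelist* are both in the matrix clause.
Ordinary QR to a clause-peripheral position gives the wide-scope LF for the lower DP.
So *every lexicographer* > *a novelist* is among the available readings.

Yes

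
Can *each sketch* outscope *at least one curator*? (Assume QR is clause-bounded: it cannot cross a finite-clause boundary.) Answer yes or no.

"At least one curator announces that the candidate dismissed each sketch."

No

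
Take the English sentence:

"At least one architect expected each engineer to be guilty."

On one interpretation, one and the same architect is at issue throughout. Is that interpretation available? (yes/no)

Yes

That reading corresponds to *at least one architect* > *each engineer*.
That is the surface-scope ordering, which is always one of the available readings — island constraints only ever restrict inverse scope.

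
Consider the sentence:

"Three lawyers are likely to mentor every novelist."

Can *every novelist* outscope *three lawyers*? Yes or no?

Yes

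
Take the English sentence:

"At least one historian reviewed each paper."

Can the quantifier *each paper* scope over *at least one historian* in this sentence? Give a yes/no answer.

*each paper* is the matrix object and *at least one historian* the matrix subject; the two are clausemates.
Clause-internal QR can adjoin the lower DP above the subject, yielding the inverse reading.

Yes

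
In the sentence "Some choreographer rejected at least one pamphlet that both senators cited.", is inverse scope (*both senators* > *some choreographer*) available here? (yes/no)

*both senators* sits inside the relative clause *that both senators cited* modifying *at least one pamphlet*.
Relative clauses are scope islands: a quantifier cannot QR out of a relative clause to take scope in the matrix clause.
So *both senators* cannot raise to a position above *some choreographer*.
(Only the surface reading survives: one fixed choreographer with respect to all the relevant senators.)

No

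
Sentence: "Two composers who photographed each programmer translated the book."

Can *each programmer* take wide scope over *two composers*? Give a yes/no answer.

No

The target quantifier *each programmer* is part of the relative clause *who photographed each programmer*.
Quantifiers inside a relative clause are trapped there; the RC boundary blocks QR.
*each programmer* is confined to the island and cannot take scope over *two composers*.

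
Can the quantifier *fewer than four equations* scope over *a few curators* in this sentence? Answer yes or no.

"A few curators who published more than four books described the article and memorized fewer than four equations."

No

The DP *fewer than four equations* is contained in one conjunct of the coordinate structure (*memorized fewer than four equations*).
Asymmetric QR out of one conjunct violates the Coordinate Structure Constraint.
Hence only narrow scope for *fewer than four equations* (under *a few curators*) survives.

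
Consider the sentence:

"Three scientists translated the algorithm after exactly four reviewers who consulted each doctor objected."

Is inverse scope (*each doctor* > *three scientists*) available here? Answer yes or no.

No

The DP *each doctor* is contained in the relative clause *who consulted each doctor*, which is itself inside the adjunct *after exactly four reviewers who consulted each doctor objected*.
The quantifier would have to escape first the RC and then the adjunct — two independent island violations.
The inverse ordering *each doctor* > *three scientists* is therefore underivable.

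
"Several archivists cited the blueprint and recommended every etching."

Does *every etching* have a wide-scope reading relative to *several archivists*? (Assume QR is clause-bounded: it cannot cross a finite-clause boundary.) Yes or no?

The target quantifier *every etching* is part of one conjunct of the coordinate structure (*recommended every etching*).
Asymmetric QR out of one conjunct violates the Coordinate Structure Constraint.
*every etching* > *several archivists* would require crossing that boundary, which is illicit.

No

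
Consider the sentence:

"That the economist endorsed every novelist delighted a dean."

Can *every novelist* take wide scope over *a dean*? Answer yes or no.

The DP *every novelist* is contained in the sentential subject *that the economist endorsed every novelist*.
Clausal subjects are scope islands; QR from inside the subject into the matrix is barred.
*every novelist* is confined to the island and cannot take scope over *a dean*.

No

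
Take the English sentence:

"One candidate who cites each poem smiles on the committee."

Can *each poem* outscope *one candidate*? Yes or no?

No

The DP *each poem* is contained in the relative clause *who cites each poem*.
A relative clause is a scope island — quantifier raising cannot cross its boundary.
*each poem* is confined to the island and cannot take scope over *one candidate*.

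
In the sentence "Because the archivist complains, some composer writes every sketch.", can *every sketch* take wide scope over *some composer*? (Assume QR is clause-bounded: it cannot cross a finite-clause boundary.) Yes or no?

Neither queried DP is inside the adjunct, so the adjunct-island constraint does not apply.
Since no island is crossed, the inverse ordering is licensed alongside surface scope.

Yes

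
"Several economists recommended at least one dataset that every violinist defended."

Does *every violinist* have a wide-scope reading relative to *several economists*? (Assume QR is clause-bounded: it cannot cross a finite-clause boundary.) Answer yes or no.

No

*every violinist* sits inside the relative clause *that every violinist defended* modifying *at least one dataset*.
A relative clause is a scope island — quantifier raising cannot cross its boundary.
So the wide-scope reading for *every violinist* is blocked.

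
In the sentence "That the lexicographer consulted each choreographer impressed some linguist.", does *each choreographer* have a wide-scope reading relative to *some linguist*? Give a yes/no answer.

The DP *each choreographer* is contained in the sentential subject *that the lexicographer consulted each choreographer*.
Sentential subjects are islands: a quantifier inside the subject clause cannot raise over the matrix predicate.
*each choreographer* is confined to the island and cannot take scope over *some linguist*.

No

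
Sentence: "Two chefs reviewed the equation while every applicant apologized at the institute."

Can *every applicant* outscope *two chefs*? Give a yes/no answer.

No

*every applicant* sits inside the adjunct clause *while every applicant apologized at the institute*.
Since the clause is an adjunct (not a complement), the Adjunct Condition blocks QR across its edge.
*every applicant* is confined to the island and cannot take scope over *two chefs*.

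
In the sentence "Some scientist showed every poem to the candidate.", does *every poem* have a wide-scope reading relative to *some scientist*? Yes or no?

Both DPs are arguments of the same predicate; there is no clause or island boundary between them.
QR within a single clause is free, so the lower quantifier may take scope over the higher one.

Yes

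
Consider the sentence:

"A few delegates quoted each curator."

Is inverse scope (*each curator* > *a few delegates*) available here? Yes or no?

Yes

*a few delegates* and *each curator* are co-arguments of the matrix verb, with nothing but a clause-internal boundary between them.
Ordinary QR to a clause-peripheral position gives the wide-scope LF for the lower DP.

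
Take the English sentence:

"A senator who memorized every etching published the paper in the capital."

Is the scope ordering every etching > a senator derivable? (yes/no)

No

*every etching* occurs within the relative clause *who memorized every etching*.
Quantifiers inside a relative clause are trapped there; the RC boundary blocks QR.
Hence only narrow scope for *every etching* (under *a senator*) survives.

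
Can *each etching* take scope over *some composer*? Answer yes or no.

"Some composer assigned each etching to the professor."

Yes

*some composer* and *each etching* are co-arguments of the matrix verb, with nothing but a clause-internal boundary between them.
With no island boundary between them, the object can take inverse scope over the subject via ordinary QR within the clause.
So *each etching* > *some composer* is among the available readings.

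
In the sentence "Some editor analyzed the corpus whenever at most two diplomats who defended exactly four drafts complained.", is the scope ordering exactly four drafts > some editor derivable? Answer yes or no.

*exactly four drafts* is embedded in the relative clause *who defended exactly four drafts*, which is itself inside the adjunct *whenever at most two diplomats who defended exactly four drafts complained*.
Even if one barrier were somehow void, the other would still block QR.
The inverse ordering *exactly four drafts* > *some editor* is therefore underivable.

No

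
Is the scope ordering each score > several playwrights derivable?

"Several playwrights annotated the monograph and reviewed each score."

No

*each score* is embedded in one conjunct of the coordinate structure (*reviewed each score*).
Coordinate structures are islands for non-across-the-board movement, QR included.
There is no licit LF on which *each score* c-commands *several playwrights*.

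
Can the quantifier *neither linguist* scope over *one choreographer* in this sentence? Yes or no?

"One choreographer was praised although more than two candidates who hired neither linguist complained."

No

*neither linguist* sits inside the relative clause *who hired neither linguist*, which is itself inside the adjunct *although more than two candidates who hired neither linguist complained*.
Two island boundaries intervene — the relative clause and the adjunct. Either alone would block QR.
So the wide-scope reading for *neither linguist* is blocked.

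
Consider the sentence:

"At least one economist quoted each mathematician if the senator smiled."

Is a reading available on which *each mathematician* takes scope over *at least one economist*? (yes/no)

The adjunct island is irrelevant here — *each mathematician* and *at least one economist* are both in the matrix clause.
No island intervenes, so both surface and inverse scope are derivable.
Both orderings are possible: *at least one economist* > *each mathematician* and *each mathematician* > *at least one economist*.

Yes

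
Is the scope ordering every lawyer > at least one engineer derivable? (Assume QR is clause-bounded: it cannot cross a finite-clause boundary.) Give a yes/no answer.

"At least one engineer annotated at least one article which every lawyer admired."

No

Structurally, *every lawyer* is inside the relative clause *which every lawyer admired* modifying *at least one article*.
QR out of a relative clause is ruled out by the relative-clause island constraint.
Hence only narrow scope for *every lawyer* (under *at least one engineer*) survives.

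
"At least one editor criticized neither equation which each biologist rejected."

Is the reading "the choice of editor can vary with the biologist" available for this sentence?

No

That reading corresponds to *each biologist* > *at least one editor*.
Structurally, *each biologist* is inside the relative clause *which each biologist rejected* modifying *neither equation*.
Relative clauses block scope extraction: QR cannot target a position outside the modified NP.
So *each biologist* cannot raise to a position above *at least one editor*.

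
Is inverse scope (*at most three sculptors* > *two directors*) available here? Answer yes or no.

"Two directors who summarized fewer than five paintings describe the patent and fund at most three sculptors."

No

The target quantifier *at most three sculptors* is part of one conjunct of the coordinate structure (*fund at most three sculptors*).
The Coordinate Structure Constraint blocks movement (including QR) out of a single conjunct.
*at most three sculptors* > *two directors* would require crossing that boundary, which is illicit.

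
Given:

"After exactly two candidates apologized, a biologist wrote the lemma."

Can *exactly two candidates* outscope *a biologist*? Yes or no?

The DP *exactly two candidates* is contained in the adjunct clause *after exactly two candidates apologized*.
Scope out of an adjunct clause is unavailable: QR respects the adjunct-island constraint.
So *exactly two candidates* cannot raise to a position above *a biologist*.

No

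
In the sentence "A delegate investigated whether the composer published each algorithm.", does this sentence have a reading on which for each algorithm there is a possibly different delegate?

No

The described interpretation is the *each algorithm* > *a delegate* scoping.
*each algorithm* is embedded in the embedded question *whether the composer published each algorithm*.
Embedded questions are wh-islands: a quantifier inside an indirect question cannot QR into the matrix clause.
There is no licit LF on which *each algorithm* c-commands *a delegate*.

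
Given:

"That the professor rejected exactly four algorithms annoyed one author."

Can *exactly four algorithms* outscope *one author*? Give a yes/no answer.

No

*exactly four algorithms* occurs within the sentential subject *that the professor rejected exactly four algorithms*.
The Sentential Subject Constraint rules out raising the quantifier out of the that-clause subject.
*exactly four algorithms* is confined to the island and cannot take scope over *one author*.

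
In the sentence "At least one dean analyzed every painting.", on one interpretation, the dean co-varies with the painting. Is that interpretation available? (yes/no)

Yes

That reading corresponds to *every painting* > *at least one dean*.
*at least one dean* and *every painting* are co-arguments of the matrix verb, with nothing but a clause-internal boundary between them.
Clause-internal QR can adjoin the lower DP above the subject, yielding the inverse reading.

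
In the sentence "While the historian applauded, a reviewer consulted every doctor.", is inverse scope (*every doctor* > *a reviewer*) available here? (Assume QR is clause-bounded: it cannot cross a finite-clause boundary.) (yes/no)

Yes

The adjunct island is irrelevant here — *every doctor* and *a reviewer* are both in the matrix clause.
No island intervenes, so both surface and inverse scope are derivable.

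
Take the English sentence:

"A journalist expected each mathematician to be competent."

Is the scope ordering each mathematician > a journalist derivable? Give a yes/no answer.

The ECM infinitive is scope-transparent — *each mathematician* is free to raise above *a journalist*.
QR within a single clause is free, so the lower quantifier may take scope over the higher one.

Yes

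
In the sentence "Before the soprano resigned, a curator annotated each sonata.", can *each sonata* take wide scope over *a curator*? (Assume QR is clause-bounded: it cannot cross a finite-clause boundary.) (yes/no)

Yes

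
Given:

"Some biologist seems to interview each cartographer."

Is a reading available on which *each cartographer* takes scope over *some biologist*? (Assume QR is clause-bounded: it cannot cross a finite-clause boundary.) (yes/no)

Infinitival complements of raising predicates do not block QR; *each cartographer* and *some biologist* are effectively clausemates.
Ordinary QR to a clause-peripheral position gives the wide-scope LF for the lower DP.
So *each cartographer* > *some biologist* is among the available readings.

Yes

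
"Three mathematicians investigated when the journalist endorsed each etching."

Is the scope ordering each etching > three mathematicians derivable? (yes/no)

No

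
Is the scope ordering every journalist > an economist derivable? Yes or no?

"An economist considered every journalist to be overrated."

Yes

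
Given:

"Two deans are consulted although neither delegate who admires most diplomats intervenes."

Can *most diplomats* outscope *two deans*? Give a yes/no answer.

The DP *most diplomats* is contained in the relative clause *who admires most diplomats*, which is itself inside the adjunct *although neither delegate who admires most diplomats intervenes*.
The quantifier would have to escape first the RC and then the adjunct — two independent island violations.
Hence only narrow scope for *most diplomats* (under *two deans*) survives.

No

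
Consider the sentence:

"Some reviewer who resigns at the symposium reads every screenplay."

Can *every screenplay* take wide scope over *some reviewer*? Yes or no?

The relative clause *who resigns at the symposium* modifies *some reviewer*, but *every screenplay* is not inside that relative clause — it is an argument of the matrix verb.
Nothing blocks QR of the lower DP to a position above the higher one, so inverse scope is available.
The sentence is scopally ambiguous between *some reviewer* > *every screenplay* and *every screenplay* > *some reviewer*.

Yes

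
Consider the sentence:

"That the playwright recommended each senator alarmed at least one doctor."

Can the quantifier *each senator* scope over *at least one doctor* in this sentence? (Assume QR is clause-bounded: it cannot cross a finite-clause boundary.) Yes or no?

No

The DP *each senator* is contained in the sentential subject *that the playwright recommended each senator*.
Clausal subjects are scope islands; QR from inside the subject into the matrix is barred.
*each senator* > *at least one doctor* would require crossing that boundary, which is illicit.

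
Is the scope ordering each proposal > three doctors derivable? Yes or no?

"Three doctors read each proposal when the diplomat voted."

Yes

Although there is an adjunct clause, *each proposal* is in the main clause, not inside the adjunct.
No island intervenes, so both surface and inverse scope are derivable.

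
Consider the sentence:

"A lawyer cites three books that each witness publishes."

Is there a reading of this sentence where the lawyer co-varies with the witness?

The paraphrase describes the scope ordering *each witness* > *a lawyer*.
*each witness* occurs within the relative clause *that each witness publishes* modifying *three books*.
Relative clauses are scope islands: a quantifier cannot QR out of a relative clause to take scope in the matrix clause.
So *each witness* cannot raise to a position above *a lawyer*.

No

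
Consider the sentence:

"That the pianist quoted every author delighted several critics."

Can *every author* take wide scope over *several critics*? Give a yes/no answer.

The target quantifier *every author* is part of the sentential subject *that the pianist quoted every author*.
The subject-island constraint blocks QR out of a clausal subject.
*every author* > *several critics* would require crossing that boundary, which is illicit.

No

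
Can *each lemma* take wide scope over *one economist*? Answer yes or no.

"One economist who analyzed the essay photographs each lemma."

The RC *who analyzed the essay* is an island, but *each lemma* is not inside it — it is the matrix object, a clausemate of *one economist*.
No island intervenes, so both surface and inverse scope are derivable.
Both orderings are possible: *one economist* > *each lemma* and *each lemma* > *one economist*.

Yes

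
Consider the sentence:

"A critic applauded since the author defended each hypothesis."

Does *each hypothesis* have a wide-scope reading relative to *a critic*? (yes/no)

No

*each hypothesis* occurs within the adjunct clause *since the author defended each hypothesis*.
Adverbial clauses are not L-marked, so they are barriers for QR — the quantifier cannot escape the adjunct.
*each hypothesis* is confined to the island and cannot take scope over *a critic*.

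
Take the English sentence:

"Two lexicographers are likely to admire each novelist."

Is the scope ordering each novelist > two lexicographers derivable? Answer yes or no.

Yes

*each novelist* is inside a raising infinitive, which is transparent to QR (no CP barrier), so it behaves as a matrix argument.
Ordinary QR to a clause-peripheral position gives the wide-scope LF for the lower DP.
Both orderings are possible: *two lexicographers* > *each novelist* and *each novelist* > *two lexicographers*.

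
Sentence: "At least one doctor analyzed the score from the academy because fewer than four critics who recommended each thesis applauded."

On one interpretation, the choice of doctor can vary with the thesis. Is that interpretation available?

No

The paraphrase describes the scope ordering *each thesis* > *at least one doctor*.
The DP *each thesis* is contained in the relative clause *who recommended each thesis*, which is itself inside the adjunct *because fewer than four critics who recommended each thesis applauded*.
Nested islands: the RC island is itself inside an adjunct island, so wide scope is doubly excluded.
Hence only narrow scope for *each thesis* (under *at least one doctor*) survives.
(Only the surface reading survives: one fixed doctor with respect to all the relevant theses.)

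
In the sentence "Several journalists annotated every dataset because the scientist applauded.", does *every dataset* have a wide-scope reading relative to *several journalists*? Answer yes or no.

Yes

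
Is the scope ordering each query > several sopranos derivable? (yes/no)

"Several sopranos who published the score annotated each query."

Yes

*each query* sits in the matrix clause, not in the relative clause on *several sopranos*.
Ordinary QR to a clause-peripheral position gives the wide-scope LF for the lower DP.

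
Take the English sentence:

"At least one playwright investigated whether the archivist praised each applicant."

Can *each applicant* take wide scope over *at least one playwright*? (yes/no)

No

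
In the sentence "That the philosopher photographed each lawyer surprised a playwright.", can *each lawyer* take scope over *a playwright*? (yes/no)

No

The target quantifier *each lawyer* is part of the sentential subject *that the philosopher photographed each lawyer*.
Clausal subjects are scope islands; QR from inside the subject into the matrix is barred.
There is no licit LF on which *each lawyer* c-commands *a playwright*.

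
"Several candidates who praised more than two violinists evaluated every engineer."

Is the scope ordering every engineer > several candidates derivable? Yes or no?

*every engineer* is a matrix argument; only *several candidates* is modified by the relative clause *who praised more than two violinists*, so the RC island is irrelevant to the target quantifier.
No island intervenes, so both surface and inverse scope are derivable.

Yes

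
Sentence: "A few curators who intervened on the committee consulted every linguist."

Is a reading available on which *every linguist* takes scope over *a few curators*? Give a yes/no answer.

The RC *who intervened on the committee* is an island, but *every linguist* is not inside it — it is the matrix object, a clausemate of *a few curators*.
No island intervenes, so both surface and inverse scope are derivable.
So *every linguist* > *a few curators* is among the available readings.

Yes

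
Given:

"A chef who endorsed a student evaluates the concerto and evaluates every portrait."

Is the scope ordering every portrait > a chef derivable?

No

Structurally, *every portrait* is inside one conjunct of the coordinate structure (*evaluates every portrait*).
A quantifier cannot raise out of one conjunct of a coordination across the whole coordinate structure — the CSC applies to QR.
*every portrait* is confined to the island and cannot take scope over *a chef*.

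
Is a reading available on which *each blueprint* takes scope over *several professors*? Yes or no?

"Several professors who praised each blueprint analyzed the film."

No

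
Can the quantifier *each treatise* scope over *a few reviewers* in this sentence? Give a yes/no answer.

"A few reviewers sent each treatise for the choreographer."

Both DPs are arguments of the same predicate; there is no clause or island boundary between them.
QR within a single clause is free, so the lower quantifier may take scope over the higher one.

Yes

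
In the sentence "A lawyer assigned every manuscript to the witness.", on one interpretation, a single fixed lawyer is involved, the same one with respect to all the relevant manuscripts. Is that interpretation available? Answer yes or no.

Yes

That reading corresponds to *a lawyer* > *every manuscript*.
That is the surface-scope ordering, which is always one of the available readings — island constraints only ever restrict inverse scope.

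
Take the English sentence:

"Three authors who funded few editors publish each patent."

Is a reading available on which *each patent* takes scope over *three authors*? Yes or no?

Yes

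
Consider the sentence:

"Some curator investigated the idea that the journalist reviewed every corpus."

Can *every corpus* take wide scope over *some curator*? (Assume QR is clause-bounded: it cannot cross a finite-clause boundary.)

No

*every corpus* occurs within the complex NP *the idea that the journalist reviewed every corpus*.
The Complex NP Constraint bars QR out of the complement clause of a noun.
*every corpus* > *some curator* would require crossing that boundary, which is illicit.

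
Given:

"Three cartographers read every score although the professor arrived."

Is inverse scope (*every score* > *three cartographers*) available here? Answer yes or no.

Yes

Although there is an adjunct clause, *every score* is in the main clause, not inside the adjunct.
No island intervenes, so both surface and inverse scope are derivable.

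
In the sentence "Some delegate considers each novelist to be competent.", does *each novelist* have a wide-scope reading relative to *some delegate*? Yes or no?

Yes

ECM infinitives lack a CP barrier, so *each novelist* can QR over the matrix subject *some delegate*.
No island intervenes, so both surface and inverse scope are derivable.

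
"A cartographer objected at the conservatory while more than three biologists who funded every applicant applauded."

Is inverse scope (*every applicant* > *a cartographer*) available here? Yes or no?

The target quantifier *every applicant* is part of the relative clause *who funded every applicant*, which is itself inside the adjunct *while more than three biologists who funded every applicant applauded*.
Two island boundaries intervene — the relative clause and the adjunct. Either alone would block QR.
So *every applicant* cannot raise high enough to outscope *a cartographer*; only the surface ordering *a cartographer* > *every applicant* is available.

No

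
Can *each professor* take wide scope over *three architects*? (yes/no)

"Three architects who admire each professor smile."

No

The target quantifier *each professor* is part of the relative clause *who admire each professor*.
Relative clauses are scope islands: a quantifier cannot QR out of a relative clause to take scope in the matrix clause.
There is no licit LF on which *each professor* c-commands *three architects*.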